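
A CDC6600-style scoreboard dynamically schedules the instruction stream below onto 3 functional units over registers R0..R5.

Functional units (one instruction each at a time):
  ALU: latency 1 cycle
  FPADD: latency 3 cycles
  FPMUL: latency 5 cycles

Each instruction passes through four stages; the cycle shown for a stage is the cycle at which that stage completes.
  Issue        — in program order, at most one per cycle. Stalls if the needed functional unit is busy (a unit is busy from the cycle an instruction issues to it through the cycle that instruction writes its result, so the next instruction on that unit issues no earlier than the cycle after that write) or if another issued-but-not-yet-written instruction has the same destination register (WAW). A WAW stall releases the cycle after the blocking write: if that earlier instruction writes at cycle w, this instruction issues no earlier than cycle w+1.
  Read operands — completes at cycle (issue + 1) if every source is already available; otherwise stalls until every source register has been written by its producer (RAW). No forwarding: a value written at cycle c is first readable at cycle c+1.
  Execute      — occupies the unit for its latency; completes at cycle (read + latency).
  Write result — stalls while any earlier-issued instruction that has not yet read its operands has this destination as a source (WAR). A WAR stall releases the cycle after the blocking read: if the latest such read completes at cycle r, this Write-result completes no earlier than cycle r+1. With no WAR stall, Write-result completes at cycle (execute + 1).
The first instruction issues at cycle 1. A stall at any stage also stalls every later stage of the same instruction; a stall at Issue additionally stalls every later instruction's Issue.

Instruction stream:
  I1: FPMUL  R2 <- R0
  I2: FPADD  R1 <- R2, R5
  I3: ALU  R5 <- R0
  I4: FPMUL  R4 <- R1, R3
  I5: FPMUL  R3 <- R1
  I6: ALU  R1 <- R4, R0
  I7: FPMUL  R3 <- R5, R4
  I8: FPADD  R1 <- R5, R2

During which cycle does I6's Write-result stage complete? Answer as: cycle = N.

cycle = 25

1) issue 1, read 2, done 7, write 8
2) issue 2, read 9, done 12, write 13  <RAW R2: wait I1 write@8>
3) issue 3, read 4, done 5, write 10  <WAR R5: wait I2 read@9>
4) issue 9, read 14, done 19, write 20  <struct: FPMUL busy until I1 writes@8 / RAW R1: wait I2 write@13>
5) issue 21, read 22, done 27, write 28  <struct: FPMUL busy until I4 writes@20>
6) issue 22, read 23, done 24, write 25
7) issue 29, read 30, done 35, write 36  <struct: FPMUL busy until I5 writes@28>
8) issue 30, read 31, done 34, write 35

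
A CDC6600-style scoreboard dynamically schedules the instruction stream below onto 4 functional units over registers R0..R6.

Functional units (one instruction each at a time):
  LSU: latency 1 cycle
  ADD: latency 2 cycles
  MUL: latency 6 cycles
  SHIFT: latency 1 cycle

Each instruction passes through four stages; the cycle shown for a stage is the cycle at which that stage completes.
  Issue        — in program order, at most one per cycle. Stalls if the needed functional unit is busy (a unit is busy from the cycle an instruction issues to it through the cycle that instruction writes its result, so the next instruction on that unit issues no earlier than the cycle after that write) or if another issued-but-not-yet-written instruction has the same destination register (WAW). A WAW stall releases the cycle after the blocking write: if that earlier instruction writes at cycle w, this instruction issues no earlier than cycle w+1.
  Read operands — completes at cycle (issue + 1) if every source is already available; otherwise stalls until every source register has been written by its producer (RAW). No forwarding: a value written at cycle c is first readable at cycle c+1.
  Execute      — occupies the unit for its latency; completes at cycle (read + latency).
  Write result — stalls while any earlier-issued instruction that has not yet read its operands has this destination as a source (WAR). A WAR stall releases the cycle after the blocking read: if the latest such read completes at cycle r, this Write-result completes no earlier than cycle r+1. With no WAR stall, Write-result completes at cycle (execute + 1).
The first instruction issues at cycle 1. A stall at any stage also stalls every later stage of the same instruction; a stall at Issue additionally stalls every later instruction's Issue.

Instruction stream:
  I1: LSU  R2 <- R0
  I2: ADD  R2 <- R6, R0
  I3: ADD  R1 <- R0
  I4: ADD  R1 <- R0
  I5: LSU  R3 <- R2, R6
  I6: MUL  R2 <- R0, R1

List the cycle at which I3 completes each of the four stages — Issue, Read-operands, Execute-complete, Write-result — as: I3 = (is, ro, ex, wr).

[1] I1 issues→LSU
[2] I1 reads
[3] I1 exec-done
[4] I1 writes R2
[5] I2 issues→ADD
[6] I2 reads
[8] I2 exec-done
[9] I2 writes R2
[10] I3 issues→ADD
[11] I3 reads
[13] I3 exec-done
[14] I3 writes R1
[15] I4 issues→ADD
[16] I4 reads; I5 issues→LSU
[17] I5 reads; I6 issues→MUL
[18] I4 exec-done; I5 exec-done
[19] I4 writes R1; I5 writes R3
[20] I6 reads
[26] I6 exec-done
[27] I6 writes R2

I3 = (10, 11, 13, 14)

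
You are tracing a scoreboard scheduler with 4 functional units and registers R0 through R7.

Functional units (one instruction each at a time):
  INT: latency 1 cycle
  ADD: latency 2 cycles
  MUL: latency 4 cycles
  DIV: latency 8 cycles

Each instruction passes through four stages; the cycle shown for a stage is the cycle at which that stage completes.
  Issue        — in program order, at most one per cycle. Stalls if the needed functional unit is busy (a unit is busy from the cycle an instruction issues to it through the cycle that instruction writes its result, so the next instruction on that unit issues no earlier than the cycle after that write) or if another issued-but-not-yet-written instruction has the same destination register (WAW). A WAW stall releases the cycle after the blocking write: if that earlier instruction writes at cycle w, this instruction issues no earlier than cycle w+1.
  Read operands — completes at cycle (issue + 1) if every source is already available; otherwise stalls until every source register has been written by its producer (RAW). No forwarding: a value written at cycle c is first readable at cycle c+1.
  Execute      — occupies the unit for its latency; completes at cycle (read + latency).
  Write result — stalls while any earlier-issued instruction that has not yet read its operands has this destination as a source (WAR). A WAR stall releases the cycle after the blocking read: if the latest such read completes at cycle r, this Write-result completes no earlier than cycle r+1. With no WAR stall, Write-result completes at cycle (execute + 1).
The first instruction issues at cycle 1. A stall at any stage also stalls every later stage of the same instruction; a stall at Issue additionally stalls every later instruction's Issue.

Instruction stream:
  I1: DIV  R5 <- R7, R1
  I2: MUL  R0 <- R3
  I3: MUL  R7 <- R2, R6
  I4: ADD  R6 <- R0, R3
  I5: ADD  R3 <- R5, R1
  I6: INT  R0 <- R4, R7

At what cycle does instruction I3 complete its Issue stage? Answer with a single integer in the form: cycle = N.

cycle = 9

I1 -> (1, 2, 10, 11)
I2 -> (2, 3, 7, 8)
I3 -> (9, 10, 14, 15)  // struct: MUL busy until I2 writes@8
I4 -> (10, 11, 13, 14)
I5 -> (15, 16, 18, 19)  // struct: ADD busy until I4 writes@14
I6 -> (16, 17, 18, 19)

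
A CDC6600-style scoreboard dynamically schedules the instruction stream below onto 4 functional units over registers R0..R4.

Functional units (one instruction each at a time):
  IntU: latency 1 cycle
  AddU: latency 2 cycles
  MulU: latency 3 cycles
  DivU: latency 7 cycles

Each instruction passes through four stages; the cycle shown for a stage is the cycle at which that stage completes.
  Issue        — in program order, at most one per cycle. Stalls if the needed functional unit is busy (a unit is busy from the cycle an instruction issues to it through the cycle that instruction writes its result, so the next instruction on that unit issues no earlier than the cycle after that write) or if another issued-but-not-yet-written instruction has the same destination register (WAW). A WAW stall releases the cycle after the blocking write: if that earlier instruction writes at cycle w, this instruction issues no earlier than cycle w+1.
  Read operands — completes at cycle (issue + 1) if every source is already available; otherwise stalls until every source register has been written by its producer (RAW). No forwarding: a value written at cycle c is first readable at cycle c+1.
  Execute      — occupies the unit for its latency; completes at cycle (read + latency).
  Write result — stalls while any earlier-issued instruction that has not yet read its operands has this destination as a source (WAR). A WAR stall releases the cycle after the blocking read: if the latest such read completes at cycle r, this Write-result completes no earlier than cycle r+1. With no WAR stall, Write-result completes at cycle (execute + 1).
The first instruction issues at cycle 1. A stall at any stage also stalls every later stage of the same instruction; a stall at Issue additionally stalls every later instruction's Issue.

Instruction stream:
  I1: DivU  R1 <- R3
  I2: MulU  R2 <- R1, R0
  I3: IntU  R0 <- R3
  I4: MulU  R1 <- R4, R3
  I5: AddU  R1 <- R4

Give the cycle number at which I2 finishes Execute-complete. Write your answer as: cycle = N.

1) issue 1, read 2, done 9, write 10
2) issue 2, read 11, done 14, write 15  <RAW R1: wait I1 write@10>
3) issue 3, read 4, done 5, write 12  <WAR R0: wait I2 read@11>
4) issue 16, read 17, done 20, write 21  <struct: MulU busy until I2 writes@15>
5) issue 22, read 23, done 25, write 26  <WAW R1: wait I4 write@21>

cycle = 14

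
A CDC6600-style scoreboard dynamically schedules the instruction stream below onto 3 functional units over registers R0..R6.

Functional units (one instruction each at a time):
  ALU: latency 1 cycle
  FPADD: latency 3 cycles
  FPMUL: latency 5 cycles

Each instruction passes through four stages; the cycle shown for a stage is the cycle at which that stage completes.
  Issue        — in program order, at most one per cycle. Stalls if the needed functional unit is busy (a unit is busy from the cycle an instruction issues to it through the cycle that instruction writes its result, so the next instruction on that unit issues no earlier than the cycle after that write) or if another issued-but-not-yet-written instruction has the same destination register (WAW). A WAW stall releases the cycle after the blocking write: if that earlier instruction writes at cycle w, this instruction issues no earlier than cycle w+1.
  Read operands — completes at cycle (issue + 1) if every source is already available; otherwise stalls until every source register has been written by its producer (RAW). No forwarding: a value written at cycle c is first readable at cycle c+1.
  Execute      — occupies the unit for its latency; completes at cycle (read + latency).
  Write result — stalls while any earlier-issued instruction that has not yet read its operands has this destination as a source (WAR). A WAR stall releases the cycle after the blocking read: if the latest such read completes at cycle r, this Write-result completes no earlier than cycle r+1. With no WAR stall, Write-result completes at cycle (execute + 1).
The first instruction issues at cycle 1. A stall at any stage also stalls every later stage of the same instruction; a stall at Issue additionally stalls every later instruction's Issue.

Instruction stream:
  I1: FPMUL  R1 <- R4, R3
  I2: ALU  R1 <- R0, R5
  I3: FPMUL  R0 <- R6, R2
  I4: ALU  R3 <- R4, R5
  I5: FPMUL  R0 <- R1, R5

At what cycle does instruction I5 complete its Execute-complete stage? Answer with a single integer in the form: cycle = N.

cycle = 24

cycle 1: I1 dispatched to FPMUL
cycle 2: I1 operands ready
cycle 7: I1 complete
cycle 8: R1←I1
cycle 9: I2 dispatched to ALU
cycle 10: I2 operands ready, I3 dispatched to FPMUL
cycle 11: I2 complete, I3 operands ready
cycle 12: R1←I2
cycle 13: I4 dispatched to ALU
cycle 14: I4 operands ready
cycle 15: I4 complete
cycle 16: I3 complete, R3←I4
cycle 17: R0←I3
cycle 18: I5 dispatched to FPMUL
cycle 19: I5 operands ready
cycle 24: I5 complete
cycle 25: R0←I5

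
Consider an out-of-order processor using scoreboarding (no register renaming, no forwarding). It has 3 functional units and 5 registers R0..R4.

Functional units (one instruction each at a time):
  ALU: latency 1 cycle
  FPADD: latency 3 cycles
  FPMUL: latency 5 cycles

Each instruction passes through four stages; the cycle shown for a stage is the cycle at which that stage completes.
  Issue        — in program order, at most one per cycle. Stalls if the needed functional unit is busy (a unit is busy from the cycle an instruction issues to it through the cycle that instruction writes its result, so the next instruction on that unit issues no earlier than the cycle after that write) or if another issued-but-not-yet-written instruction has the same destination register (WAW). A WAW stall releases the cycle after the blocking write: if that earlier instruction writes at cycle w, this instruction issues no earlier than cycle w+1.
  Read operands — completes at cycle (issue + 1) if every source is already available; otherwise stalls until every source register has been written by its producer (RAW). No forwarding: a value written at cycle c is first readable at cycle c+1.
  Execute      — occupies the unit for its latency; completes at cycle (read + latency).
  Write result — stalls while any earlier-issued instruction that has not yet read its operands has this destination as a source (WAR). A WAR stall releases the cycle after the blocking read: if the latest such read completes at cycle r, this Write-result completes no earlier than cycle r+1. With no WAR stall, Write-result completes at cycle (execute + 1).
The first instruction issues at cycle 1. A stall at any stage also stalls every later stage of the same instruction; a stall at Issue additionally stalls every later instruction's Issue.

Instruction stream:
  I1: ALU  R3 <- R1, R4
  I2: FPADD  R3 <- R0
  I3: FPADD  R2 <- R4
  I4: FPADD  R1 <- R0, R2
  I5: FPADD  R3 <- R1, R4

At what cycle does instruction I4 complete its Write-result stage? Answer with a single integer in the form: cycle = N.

I1  is:1  ro:2  ex:3  wr:4
I2  is:5  ro:6  ex:9  wr:10  — WAW R3: wait I1 write@4
I3  is:11  ro:12  ex:15  wr:16  — struct: FPADD busy until I2 writes@10
I4  is:17  ro:18  ex:21  wr:22  — struct: FPADD busy until I3 writes@16
I5  is:23  ro:24  ex:27  wr:28  — struct: FPADD busy until I4 writes@22

cycle = 22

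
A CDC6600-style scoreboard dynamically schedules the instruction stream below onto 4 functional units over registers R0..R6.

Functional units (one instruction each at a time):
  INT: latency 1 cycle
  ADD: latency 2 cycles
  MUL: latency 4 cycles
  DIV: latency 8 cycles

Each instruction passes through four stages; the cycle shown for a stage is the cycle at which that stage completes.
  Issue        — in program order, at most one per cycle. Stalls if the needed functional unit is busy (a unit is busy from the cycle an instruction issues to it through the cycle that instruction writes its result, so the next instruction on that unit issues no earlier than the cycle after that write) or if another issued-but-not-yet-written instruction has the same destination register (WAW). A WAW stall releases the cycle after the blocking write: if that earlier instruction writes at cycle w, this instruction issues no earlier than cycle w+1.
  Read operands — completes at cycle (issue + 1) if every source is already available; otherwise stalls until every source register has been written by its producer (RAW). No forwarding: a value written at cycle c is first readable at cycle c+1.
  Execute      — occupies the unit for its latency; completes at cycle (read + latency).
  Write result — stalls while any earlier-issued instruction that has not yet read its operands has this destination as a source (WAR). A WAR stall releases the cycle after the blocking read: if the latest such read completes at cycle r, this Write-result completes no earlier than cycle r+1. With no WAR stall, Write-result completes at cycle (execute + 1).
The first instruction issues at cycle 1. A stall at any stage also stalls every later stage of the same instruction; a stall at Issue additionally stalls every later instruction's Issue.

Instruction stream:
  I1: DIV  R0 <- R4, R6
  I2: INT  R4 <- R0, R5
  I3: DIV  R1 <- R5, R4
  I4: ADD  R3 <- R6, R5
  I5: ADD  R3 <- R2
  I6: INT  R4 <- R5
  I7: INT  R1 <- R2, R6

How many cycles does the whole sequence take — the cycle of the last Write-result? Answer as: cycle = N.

cycle = 28

[1] I1 dispatched to DIV
[2] I1 operands ready, I2 dispatched to INT
[10] I1 complete
[11] R0←I1
[12] I2 operands ready, I3 dispatched to DIV
[13] I2 complete, I4 dispatched to ADD
[14] R4←I2, I4 operands ready
[15] I3 operands ready
[16] I4 complete
[17] R3←I4
[18] I5 dispatched to ADD
[19] I5 operands ready, I6 dispatched to INT
[20] I6 operands ready
[21] I5 complete, I6 complete
[22] R3←I5, R4←I6
[23] I3 complete
[24] R1←I3
[25] I7 dispatched to INT
[26] I7 operands ready
[27] I7 complete
[28] R1←I7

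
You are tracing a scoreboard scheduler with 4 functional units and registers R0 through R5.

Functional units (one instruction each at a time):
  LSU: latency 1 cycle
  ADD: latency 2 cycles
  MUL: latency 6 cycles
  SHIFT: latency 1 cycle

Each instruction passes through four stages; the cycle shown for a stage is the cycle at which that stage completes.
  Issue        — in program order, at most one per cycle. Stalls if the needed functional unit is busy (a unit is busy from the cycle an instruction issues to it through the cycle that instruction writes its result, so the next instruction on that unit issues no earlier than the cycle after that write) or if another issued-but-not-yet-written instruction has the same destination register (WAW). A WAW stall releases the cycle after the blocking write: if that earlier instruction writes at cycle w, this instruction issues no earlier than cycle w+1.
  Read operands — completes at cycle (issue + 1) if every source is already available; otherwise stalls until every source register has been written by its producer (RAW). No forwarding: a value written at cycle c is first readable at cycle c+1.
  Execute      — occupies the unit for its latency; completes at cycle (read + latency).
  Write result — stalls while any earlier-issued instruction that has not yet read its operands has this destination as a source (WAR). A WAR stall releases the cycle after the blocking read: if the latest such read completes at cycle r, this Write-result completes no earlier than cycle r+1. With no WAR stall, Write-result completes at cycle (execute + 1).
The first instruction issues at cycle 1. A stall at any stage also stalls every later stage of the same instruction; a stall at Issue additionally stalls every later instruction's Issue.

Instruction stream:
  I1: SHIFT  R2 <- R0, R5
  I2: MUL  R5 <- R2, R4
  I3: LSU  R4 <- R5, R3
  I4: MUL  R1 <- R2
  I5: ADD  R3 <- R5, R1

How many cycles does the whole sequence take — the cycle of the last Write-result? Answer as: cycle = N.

cycle = 25

t=1  I1→SHIFT
t=2  I1 RO · I2→MUL
t=3  I1 EX · I3→LSU
t=4  I1 WR R2
t=5  I2 RO
t=11  I2 EX
t=12  I2 WR R5
t=13  I3 RO · I4→MUL
t=14  I3 EX · I4 RO · I5→ADD
t=15  I3 WR R4
t=20  I4 EX
t=21  I4 WR R1
t=22  I5 RO
t=24  I5 EX
t=25  I5 WR R3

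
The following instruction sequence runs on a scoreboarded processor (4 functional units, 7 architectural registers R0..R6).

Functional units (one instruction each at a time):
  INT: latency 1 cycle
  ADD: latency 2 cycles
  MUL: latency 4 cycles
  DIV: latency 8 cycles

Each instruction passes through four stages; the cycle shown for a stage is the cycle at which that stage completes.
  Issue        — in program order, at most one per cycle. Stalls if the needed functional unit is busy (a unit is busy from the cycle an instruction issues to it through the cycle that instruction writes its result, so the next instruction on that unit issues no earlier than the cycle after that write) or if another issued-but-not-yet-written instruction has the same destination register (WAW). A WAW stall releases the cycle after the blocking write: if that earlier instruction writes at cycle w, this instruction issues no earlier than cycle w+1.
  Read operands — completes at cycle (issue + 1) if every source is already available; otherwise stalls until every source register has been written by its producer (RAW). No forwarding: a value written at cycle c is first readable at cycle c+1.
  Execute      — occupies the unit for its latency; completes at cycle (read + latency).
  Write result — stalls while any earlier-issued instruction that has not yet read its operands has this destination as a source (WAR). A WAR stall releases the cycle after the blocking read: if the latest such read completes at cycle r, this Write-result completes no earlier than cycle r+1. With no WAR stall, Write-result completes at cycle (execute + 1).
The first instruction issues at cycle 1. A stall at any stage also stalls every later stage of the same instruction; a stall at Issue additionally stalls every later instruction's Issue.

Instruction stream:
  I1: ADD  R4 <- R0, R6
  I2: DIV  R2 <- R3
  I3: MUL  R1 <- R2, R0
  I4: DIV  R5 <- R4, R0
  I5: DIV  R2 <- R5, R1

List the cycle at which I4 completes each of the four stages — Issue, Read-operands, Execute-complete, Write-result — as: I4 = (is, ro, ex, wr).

I4 = (13, 14, 22, 23)

t=1  I1 dispatched to ADD
t=2  I1 operands ready | I2 dispatched to DIV
t=3  I2 operands ready | I3 dispatched to MUL
t=4  I1 complete
t=5  R4←I1
t=11  I2 complete
t=12  R2←I2
t=13  I3 operands ready | I4 dispatched to DIV
t=14  I4 operands ready
t=17  I3 complete
t=18  R1←I3
t=22  I4 complete
t=23  R5←I4
t=24  I5 dispatched to DIV
t=25  I5 operands ready
t=33  I5 complete
t=34  R2←I5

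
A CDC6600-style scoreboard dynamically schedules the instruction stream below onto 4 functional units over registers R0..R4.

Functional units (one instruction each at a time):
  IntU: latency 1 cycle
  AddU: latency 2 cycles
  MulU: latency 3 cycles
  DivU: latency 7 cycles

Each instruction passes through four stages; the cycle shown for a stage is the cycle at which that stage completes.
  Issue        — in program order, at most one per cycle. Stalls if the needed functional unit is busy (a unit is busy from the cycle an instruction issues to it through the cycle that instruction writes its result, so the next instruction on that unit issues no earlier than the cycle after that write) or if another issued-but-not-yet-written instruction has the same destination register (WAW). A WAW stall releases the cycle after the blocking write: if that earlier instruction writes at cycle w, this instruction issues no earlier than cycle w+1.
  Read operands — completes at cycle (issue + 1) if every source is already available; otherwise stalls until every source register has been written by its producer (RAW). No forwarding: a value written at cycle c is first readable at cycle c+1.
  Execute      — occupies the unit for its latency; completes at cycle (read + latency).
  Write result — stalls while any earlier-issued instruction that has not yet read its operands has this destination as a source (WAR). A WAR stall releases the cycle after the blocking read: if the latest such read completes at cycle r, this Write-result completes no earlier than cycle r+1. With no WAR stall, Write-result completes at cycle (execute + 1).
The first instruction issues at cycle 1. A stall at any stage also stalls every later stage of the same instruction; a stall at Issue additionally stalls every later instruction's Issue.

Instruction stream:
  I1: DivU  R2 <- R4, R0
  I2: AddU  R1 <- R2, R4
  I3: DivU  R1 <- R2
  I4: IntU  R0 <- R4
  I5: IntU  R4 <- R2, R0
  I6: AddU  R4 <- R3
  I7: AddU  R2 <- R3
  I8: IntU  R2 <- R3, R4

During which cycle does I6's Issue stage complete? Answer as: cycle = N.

I1  is:1  ro:2  ex:9  wr:10
I2  is:2  ro:11  ex:13  wr:14  — RAW R2: wait I1 write@10
I3  is:15  ro:16  ex:23  wr:24  — WAW R1: wait I2 write@14
I4  is:16  ro:17  ex:18  wr:19
I5  is:20  ro:21  ex:22  wr:23  — struct: IntU busy until I4 writes@19
I6  is:24  ro:25  ex:27  wr:28  — WAW R4: wait I5 write@23
I7  is:29  ro:30  ex:32  wr:33  — struct: AddU busy until I6 writes@28
I8  is:34  ro:35  ex:36  wr:37  — WAW R2: wait I7 write@33

cycle = 24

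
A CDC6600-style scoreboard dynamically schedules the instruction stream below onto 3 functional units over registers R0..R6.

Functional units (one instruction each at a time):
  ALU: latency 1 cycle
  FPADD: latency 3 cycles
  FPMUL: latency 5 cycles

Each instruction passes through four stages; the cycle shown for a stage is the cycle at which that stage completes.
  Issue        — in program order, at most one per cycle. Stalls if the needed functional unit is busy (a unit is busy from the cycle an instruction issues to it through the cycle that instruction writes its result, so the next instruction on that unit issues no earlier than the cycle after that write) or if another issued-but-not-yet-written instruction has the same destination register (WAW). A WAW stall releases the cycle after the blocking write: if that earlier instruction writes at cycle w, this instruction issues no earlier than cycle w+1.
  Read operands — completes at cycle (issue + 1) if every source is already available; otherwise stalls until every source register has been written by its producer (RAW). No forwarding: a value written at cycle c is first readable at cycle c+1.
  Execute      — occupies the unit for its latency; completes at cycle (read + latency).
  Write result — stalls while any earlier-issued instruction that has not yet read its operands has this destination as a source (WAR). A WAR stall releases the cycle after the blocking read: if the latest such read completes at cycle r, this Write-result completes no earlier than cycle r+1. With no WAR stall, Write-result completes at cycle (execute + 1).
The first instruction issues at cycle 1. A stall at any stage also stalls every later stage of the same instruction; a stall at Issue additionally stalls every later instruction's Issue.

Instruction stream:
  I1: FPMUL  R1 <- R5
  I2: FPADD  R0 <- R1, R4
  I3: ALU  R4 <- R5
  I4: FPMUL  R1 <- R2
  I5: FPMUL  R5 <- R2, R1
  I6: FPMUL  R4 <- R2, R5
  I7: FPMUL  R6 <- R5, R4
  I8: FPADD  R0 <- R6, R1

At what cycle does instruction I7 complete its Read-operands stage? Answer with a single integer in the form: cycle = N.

t=1  issue I1 (FPMUL)
t=2  I1 read-ops; issue I2 (FPADD)
t=3  issue I3 (ALU)
t=4  I3 read-ops
t=5  I3 finished on ALU
t=7  I1 finished on FPMUL
t=8  I1→R1
t=9  I2 read-ops; issue I4 (FPMUL)
t=10  I3→R4; I4 read-ops
t=12  I2 finished on FPADD
t=13  I2→R0
t=15  I4 finished on FPMUL
t=16  I4→R1
t=17  issue I5 (FPMUL)
t=18  I5 read-ops
t=23  I5 finished on FPMUL
t=24  I5→R5
t=25  issue I6 (FPMUL)
t=26  I6 read-ops
t=31  I6 finished on FPMUL
t=32  I6→R4
t=33  issue I7 (FPMUL)
t=34  I7 read-ops; issue I8 (FPADD)
t=39  I7 finished on FPMUL
t=40  I7→R6
t=41  I8 read-ops
t=44  I8 finished on FPADD
t=45  I8→R0

cycle = 34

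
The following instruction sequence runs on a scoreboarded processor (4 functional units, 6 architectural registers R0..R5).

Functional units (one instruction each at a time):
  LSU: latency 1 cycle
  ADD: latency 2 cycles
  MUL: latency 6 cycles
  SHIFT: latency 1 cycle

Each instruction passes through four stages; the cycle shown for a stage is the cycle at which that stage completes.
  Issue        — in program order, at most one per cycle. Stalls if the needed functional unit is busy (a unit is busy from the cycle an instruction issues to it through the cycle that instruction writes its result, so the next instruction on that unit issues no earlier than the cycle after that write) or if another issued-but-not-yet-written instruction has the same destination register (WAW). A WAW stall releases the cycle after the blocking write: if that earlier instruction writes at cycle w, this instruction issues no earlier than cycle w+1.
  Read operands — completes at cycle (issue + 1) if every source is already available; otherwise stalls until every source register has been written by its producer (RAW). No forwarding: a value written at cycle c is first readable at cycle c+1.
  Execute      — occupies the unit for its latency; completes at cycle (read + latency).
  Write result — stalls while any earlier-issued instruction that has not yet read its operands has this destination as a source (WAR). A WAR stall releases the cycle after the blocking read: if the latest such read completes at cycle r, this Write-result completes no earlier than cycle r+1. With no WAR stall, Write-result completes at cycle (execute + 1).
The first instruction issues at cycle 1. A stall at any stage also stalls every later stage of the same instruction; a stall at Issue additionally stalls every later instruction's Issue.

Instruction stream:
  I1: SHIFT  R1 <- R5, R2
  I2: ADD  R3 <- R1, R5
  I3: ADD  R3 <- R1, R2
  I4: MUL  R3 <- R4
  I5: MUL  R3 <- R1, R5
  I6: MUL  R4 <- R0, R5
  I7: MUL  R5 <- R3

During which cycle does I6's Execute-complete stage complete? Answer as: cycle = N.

cycle 1: I1 dispatched to SHIFT
cycle 2: I1 operands ready | I2 dispatched to ADD
cycle 3: I1 complete
cycle 4: R1←I1
cycle 5: I2 operands ready
cycle 7: I2 complete
cycle 8: R3←I2
cycle 9: I3 dispatched to ADD
cycle 10: I3 operands ready
cycle 12: I3 complete
cycle 13: R3←I3
cycle 14: I4 dispatched to MUL
cycle 15: I4 operands ready
cycle 21: I4 complete
cycle 22: R3←I4
cycle 23: I5 dispatched to MUL
cycle 24: I5 operands ready
cycle 30: I5 complete
cycle 31: R3←I5
cycle 32: I6 dispatched to MUL
cycle 33: I6 operands ready
cycle 39: I6 complete
cycle 40: R4←I6
cycle 41: I7 dispatched to MUL
cycle 42: I7 operands ready
cycle 48: I7 complete
cycle 49: R5←I7

cycle = 39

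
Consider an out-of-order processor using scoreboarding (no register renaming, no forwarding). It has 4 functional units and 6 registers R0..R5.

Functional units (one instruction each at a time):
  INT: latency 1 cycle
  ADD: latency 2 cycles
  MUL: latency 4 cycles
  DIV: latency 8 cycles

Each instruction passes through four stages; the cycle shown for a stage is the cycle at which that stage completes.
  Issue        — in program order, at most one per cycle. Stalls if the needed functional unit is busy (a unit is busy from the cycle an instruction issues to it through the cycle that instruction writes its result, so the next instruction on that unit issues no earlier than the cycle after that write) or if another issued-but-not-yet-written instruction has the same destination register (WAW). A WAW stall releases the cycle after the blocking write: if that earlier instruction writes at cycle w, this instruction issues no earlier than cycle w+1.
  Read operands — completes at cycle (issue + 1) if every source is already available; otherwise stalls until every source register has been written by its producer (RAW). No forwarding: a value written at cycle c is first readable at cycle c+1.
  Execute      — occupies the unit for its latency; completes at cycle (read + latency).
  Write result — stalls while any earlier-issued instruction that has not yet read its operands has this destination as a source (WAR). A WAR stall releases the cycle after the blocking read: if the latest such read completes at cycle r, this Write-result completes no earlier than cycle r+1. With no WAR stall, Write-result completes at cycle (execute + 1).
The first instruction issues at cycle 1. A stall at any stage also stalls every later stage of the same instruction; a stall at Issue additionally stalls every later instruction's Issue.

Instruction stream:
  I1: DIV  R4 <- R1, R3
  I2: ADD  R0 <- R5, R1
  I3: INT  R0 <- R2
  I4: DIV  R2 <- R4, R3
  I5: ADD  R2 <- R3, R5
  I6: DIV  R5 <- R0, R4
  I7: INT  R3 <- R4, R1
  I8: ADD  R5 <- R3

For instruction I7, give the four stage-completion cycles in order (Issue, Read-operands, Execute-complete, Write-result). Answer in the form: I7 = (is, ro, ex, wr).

I1: IS=1 RO=2 EX=10 WR=11
I2: IS=2 RO=3 EX=5 WR=6
I3: IS=7 RO=8 EX=9 WR=10  [WAW R0: wait I2 write@6]
I4: IS=12 RO=13 EX=21 WR=22  [struct: DIV busy until I1 writes@11]
I5: IS=23 RO=24 EX=26 WR=27  [WAW R2: wait I4 write@22]
I6: IS=24 RO=25 EX=33 WR=34
I7: IS=25 RO=26 EX=27 WR=28
I8: IS=35 RO=36 EX=38 WR=39  [WAW R5: wait I6 write@34]

I7 = (25, 26, 27, 28)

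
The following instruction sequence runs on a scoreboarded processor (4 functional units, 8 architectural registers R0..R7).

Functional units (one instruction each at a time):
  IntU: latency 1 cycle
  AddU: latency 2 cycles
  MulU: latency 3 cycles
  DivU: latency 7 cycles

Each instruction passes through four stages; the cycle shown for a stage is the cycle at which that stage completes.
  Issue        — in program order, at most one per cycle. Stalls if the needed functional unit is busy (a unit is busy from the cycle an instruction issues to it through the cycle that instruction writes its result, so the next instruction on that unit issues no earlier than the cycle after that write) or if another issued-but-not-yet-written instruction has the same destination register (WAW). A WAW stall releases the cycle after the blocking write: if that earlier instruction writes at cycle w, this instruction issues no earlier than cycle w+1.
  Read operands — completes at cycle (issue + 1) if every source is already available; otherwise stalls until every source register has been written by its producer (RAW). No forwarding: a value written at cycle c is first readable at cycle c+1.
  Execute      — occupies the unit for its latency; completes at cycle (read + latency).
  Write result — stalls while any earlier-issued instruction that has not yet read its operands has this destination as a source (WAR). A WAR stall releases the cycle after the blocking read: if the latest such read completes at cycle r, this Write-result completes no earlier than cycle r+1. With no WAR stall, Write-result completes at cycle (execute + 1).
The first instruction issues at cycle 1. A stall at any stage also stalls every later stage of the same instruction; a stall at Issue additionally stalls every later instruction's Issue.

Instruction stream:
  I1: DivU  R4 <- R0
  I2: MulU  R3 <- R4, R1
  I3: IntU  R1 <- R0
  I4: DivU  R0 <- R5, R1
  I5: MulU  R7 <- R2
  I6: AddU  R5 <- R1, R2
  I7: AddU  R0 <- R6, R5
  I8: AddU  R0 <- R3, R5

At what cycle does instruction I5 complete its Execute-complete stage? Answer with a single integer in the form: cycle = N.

  I1 | 1 | 2 | 9 | 10
  I2 | 2 | 11 | 14 | 15   RAW R4: wait I1 write@10
  I3 | 3 | 4 | 5 | 12   WAR R1: wait I2 read@11
  I4 | 11 | 13 | 20 | 21   struct: DivU busy until I1 writes@10 · RAW R1: wait I3 write@12
  I5 | 16 | 17 | 20 | 21   struct: MulU busy until I2 writes@15
  I6 | 17 | 18 | 20 | 21
  I7 | 22 | 23 | 25 | 26   struct: AddU busy until I6 writes@21
  I8 | 27 | 28 | 30 | 31   struct: AddU busy until I7 writes@26

cycle = 20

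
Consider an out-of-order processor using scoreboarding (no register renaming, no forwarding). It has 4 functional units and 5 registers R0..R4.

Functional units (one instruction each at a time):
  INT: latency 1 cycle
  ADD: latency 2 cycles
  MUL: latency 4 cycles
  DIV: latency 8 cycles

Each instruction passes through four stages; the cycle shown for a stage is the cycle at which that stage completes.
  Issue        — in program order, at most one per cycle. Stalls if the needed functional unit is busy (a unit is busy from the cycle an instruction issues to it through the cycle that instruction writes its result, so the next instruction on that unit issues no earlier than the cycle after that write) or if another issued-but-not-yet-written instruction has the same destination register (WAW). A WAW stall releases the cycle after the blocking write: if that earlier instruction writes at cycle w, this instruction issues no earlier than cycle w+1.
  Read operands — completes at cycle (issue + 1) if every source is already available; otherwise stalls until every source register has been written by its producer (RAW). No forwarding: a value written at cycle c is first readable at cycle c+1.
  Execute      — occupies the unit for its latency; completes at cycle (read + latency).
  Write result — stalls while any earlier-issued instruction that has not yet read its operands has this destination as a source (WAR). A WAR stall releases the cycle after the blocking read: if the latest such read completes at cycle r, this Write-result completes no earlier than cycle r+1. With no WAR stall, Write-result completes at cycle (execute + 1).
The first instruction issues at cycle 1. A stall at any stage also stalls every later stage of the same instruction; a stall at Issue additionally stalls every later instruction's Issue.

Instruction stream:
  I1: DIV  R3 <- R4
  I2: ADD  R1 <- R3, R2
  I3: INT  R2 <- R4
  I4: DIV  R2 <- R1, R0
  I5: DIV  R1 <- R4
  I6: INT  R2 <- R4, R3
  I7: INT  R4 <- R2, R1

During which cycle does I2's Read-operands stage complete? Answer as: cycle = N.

1) issue 1, read 2, done 10, write 11
2) issue 2, read 12, done 14, write 15  <RAW R3: wait I1 write@11>
3) issue 3, read 4, done 5, write 13  <WAR R2: wait I2 read@12>
4) issue 14, read 16, done 24, write 25  <WAW R2: wait I3 write@13 / RAW R1: wait I2 write@15>
5) issue 26, read 27, done 35, write 36  <struct: DIV busy until I4 writes@25>
6) issue 27, read 28, done 29, write 30
7) issue 31, read 37, done 38, write 39  <struct: INT busy until I6 writes@30 / RAW R1: wait I5 write@36>

cycle = 12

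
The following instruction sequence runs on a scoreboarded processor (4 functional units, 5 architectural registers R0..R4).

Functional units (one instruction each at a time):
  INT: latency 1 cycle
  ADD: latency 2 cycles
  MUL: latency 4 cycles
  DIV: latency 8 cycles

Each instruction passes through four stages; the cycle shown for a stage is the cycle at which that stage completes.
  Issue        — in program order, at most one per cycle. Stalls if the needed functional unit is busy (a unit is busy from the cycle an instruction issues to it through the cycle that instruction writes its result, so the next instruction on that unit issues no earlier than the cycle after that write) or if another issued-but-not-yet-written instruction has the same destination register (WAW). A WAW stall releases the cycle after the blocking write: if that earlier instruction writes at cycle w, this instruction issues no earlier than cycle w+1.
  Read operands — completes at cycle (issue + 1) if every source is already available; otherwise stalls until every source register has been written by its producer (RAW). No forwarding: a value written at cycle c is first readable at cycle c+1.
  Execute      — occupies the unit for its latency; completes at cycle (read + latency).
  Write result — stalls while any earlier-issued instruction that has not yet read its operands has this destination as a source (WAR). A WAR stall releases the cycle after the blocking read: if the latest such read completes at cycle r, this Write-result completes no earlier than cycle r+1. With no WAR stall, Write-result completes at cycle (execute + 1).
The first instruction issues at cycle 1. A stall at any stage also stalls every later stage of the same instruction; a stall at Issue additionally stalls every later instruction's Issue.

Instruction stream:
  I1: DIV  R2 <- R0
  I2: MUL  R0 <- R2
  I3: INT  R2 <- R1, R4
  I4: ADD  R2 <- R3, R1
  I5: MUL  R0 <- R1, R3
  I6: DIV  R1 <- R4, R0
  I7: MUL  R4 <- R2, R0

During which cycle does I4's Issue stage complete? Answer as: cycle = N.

cycle 1: I1→DIV
cycle 2: I1 RO · I2→MUL
cycle 10: I1 EX
cycle 11: I1 WR R2
cycle 12: I2 RO · I3→INT
cycle 13: I3 RO
cycle 14: I3 EX
cycle 15: I3 WR R2
cycle 16: I2 EX · I4→ADD
cycle 17: I2 WR R0 · I4 RO
cycle 18: I5→MUL
cycle 19: I4 EX · I5 RO · I6→DIV
cycle 20: I4 WR R2
cycle 23: I5 EX
cycle 24: I5 WR R0
cycle 25: I6 RO · I7→MUL
cycle 26: I7 RO
cycle 30: I7 EX
cycle 31: I7 WR R4
cycle 33: I6 EX
cycle 34: I6 WR R1

cycle = 16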